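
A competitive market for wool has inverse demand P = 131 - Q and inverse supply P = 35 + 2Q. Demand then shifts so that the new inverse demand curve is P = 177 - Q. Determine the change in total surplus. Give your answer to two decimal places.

Initial equilibrium: Q_0 = 32, P_0 = 99; CS_0 = (1/2)(32)(32) = 512, PS_0 = (1/2)(32)(64) = 1024.
New equilibrium: 177 - Q = 35 + 2Q gives Q_1 = 47.3333, P_1 = 129.6667; CS_1 = 1120.2222, PS_1 = 2240.4444.
Change in total surplus = (1120.2222 + 2240.4444) - (512 + 1024) = 1824.6667.

1824.67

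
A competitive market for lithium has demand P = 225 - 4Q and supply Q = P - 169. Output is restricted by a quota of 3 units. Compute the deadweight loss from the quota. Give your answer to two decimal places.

168.10

Rewriting supply in inverse form: P = 169 + Q.
Without the quota, 225 - 4Q = 169 + Q gives Q* = 11.2.
At Q = 3 the demand price is 225 - 4(3) = 213 and the supply price is 169 + (3) = 172.
DWL = (1/2)(gap between curves at 3) x (Q* - 3) = (1/2)(41)(8.2) = 168.1.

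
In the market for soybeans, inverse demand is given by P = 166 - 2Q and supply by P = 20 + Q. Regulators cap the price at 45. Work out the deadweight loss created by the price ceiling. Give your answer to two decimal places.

840.17

Without the control, 166 - 2Q = 20 + Q so Q* = 48.6667 and P* = 68.6667.
At P = 45, sellers supply (45 - 20)/1 = 25 while buyers want more, so the quantity traded is 25 at price 45.
At Q = 25 the demand price is 116 and the supply price is 45. Deadweight loss is the triangle between the curves from 25 to 48.6667: (1/2)(116 - 45)(48.6667 - 25) = 840.1667.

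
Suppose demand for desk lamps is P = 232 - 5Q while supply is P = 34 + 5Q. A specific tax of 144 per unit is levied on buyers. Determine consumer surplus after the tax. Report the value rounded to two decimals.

Without the tax, 232 - 5Q = 34 + 5Q so Q* = 19.8 and P* = 133.
A tax on buyers shifts demand down by 144: (232 - 144) - 5Q = 34 + 5Q, so Q_t = 5.4. Buyers pay P_b = 205; sellers receive P_s = P_b - 144 = 61.
Consumer surplus is the triangle under demand above P_b: (1/2)(5.4)(232 - 205) = 72.9.

72.90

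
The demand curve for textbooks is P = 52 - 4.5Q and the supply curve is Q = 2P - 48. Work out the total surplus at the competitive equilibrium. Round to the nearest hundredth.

Rewriting supply in inverse form: P = 24 + 0.5Q.
Set 52 - 4.5Q = 24 + 0.5Q, which gives 28 = 5Q, so Q* = 5.6 and P* = 52 - 4.5(5.6) = 26.8.
CS = (1/2)(5.6)(25.2) = 70.56 and PS = (1/2)(5.6)(2.8) = 7.84, so total surplus = 78.4.

78.40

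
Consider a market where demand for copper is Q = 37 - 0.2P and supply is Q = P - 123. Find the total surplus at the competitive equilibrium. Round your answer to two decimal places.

Rewriting demand in inverse form: P = 185 - 5Q.
Rewriting supply in inverse form: P = 123 + Q.
Equilibrium: 185 - 5Q = 123 + Q, so Q* = 10.3333 and P* = 133.3333.
CS = (1/2)(10.3333)(51.6667) = 266.9444 and PS = (1/2)(10.3333)(10.3333) = 53.3889, so total surplus = 320.3333.

320.33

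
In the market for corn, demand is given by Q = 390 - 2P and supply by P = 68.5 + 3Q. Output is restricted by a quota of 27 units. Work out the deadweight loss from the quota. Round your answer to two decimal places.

Rewriting demand in inverse form: P = 195 - 0.5Q.
Unrestricted equilibrium: Q* = (195 - 68.5)/(0.5 + 3) = 36.1429.
At Q = 27 the demand price is 195 - 0.5(27) = 181.5 and the supply price is 68.5 + 3(27) = 149.5.
DWL = (1/2)(gap between curves at 27) x (Q* - 27) = (1/2)(32)(9.1429) = 146.2857.

146.29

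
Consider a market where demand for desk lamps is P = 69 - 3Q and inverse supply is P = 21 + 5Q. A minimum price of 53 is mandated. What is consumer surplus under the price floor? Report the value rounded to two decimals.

42.67

Free-market equilibrium: 69 - 3Q = 21 + 5Q gives Q* = 6, P* = 51.
At the floor price 53, quantity demanded is (69 - 53)/3 = 5.3333; demand is the short side, so Q = 5.3333 trades at P = 53.
CS is the triangle under demand above 53: (1/2)(5.3333)(69 - 53) = 42.6667.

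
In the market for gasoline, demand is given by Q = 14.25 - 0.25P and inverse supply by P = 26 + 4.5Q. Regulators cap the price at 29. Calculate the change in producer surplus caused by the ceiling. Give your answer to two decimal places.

Rewriting demand in inverse form: P = 57 - 4Q.
Without the control, 57 - 4Q = 26 + 4.5Q so Q* = 3.6471 and P* = 42.4118.
At the ceiling price 29, quantity supplied is (29 - 26)/4.5 = 0.6667; supply is the short side, so Q = 0.6667 trades at P = 29.
PS goes from (1/2)(3.6471)(16.4118) = 29.9273 to 1 (computed as (29 - 26)(0.6667) - (1/2)(4.5)(0.6667)^2), a change of -28.9273.

-28.93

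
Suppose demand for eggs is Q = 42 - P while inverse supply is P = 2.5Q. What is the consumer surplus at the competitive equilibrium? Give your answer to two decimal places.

Rewriting demand in inverse form: P = 42 - Q.
Equilibrium: 42 - Q = 2.5Q, so Q* = 12 and P* = 30.
CS is the area between the demand curve and P* from 0 to Q*: (1/2)(12)(12) = 72.

72.00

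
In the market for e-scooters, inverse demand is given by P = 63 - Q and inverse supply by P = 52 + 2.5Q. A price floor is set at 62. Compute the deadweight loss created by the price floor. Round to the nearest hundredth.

Without the control, 63 - Q = 52 + 2.5Q so Q* = 3.1429 and P* = 59.8571.
At P = 62, buyers demand (63 - 62)/1 = 1 while sellers would supply more, so the quantity traded is 1 at price 62.
At Q = 1 the demand price is 62 and the supply price is 54.5. Deadweight loss is the triangle between the curves from 1 to 3.1429: (1/2)(62 - 54.5)(3.1429 - 1) = 8.0357.

8.04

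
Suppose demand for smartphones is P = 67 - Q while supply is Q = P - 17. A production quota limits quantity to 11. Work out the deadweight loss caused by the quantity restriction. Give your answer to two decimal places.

Rewriting supply in inverse form: P = 17 + Q.
Without the quota, 67 - Q = 17 + Q gives Q* = 25.
At Q = 11 the demand price is 67 - (11) = 56 and the supply price is 17 + (11) = 28.
Deadweight loss is the triangle between the curves from 11 to 25: (1/2)(56 - 28)(25 - 11) = 196.

196.00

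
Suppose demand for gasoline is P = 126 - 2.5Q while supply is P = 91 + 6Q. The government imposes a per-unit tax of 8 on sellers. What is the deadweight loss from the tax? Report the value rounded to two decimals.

3.76

Pre-tax equilibrium: 126 - 2.5Q = 91 + 6Q gives Q* = 4.1176, P* = 115.7059.
With the tax, sellers need 8 more per unit: 126 - 2.5Q = 91 + 6Q + 8, so Q_t = 3.1765. Buyers pay P_b = 118.0588; sellers receive P_s = P_b - 8 = 110.0588.
Deadweight loss is the triangle between the curves from Q_t to Q*: (1/2)(4.1176 - 3.1765)(8) = 3.7647.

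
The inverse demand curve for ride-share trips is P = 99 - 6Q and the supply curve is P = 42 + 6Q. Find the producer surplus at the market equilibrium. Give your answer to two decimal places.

Equilibrium: 99 - 6Q = 42 + 6Q, so Q* = 4.75 and P* = 70.5.
The supply curve's price intercept is 42, so PS = (1/2)(Q*)(P* - 42) = (1/2)(4.75)(28.5) = 67.6875.

67.69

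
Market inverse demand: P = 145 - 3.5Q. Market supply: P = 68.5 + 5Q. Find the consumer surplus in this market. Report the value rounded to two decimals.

141.75

Set 145 - 3.5Q = 68.5 + 5Q, which gives 76.5 = 8.5Q, so Q* = 9 and P* = 145 - 3.5(9) = 113.5.
The demand choke price is 145, so CS = (1/2)(Q*)(145 - P*) = (1/2)(9)(31.5) = 141.75.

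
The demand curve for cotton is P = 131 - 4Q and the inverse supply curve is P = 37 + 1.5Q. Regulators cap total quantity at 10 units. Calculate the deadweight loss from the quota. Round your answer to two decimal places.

138.27

Unrestricted equilibrium: Q* = (131 - 37)/(4 + 1.5) = 17.0909.
At Q = 10 the demand price is 131 - 4(10) = 91 and the supply price is 37 + 1.5(10) = 52.
DWL = (1/2)(gap between curves at 10) x (Q* - 10) = (1/2)(39)(7.0909) = 138.2727.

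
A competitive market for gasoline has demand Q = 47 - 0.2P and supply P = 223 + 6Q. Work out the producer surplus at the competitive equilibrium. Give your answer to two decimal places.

Rewriting demand in inverse form: P = 235 - 5Q.
Equilibrium: 235 - 5Q = 223 + 6Q, so Q* = 1.0909 and P* = 229.5455.
The supply curve's price intercept is 223, so PS = (1/2)(Q*)(P* - 223) = (1/2)(1.0909)(6.5455) = 3.5702.

3.57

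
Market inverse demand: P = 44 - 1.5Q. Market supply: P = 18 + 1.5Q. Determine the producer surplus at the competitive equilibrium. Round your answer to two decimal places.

Setting demand equal to supply, 26 = 3Q, so Q* = 8.6667 and P* = 31.
PS is the area between P* and the supply curve from 0 to Q*: (1/2)(8.6667)(13) = 56.3333.

56.33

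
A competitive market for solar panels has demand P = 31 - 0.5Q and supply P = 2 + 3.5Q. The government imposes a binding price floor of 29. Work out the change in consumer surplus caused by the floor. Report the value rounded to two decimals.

-9.14

Free-market equilibrium: 31 - 0.5Q = 2 + 3.5Q gives Q* = 7.25, P* = 27.375.
At the floor price 29, quantity demanded is (31 - 29)/0.5 = 4; demand is the short side, so Q = 4 trades at P = 29.
CS goes from (1/2)(7.25)(3.625) = 13.1406 to 4 (computed as (31 - 29)(4) - (1/2)(0.5)(4)^2), a change of -9.1406.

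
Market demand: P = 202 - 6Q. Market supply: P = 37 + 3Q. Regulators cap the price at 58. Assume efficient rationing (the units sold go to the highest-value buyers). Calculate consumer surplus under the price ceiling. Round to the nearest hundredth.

Free-market equilibrium: 202 - 6Q = 37 + 3Q gives Q* = 18.3333, P* = 92.
At the ceiling price 58, quantity supplied is (58 - 37)/3 = 7; supply is the short side, so Q = 7 trades at P = 58.
The demand price at Q = 7 is 160. CS is the trapezoid between demand and 58 over [0, 7]: (1/2)[(202 - 58) + (160 - 58)](7) = 861.

861.00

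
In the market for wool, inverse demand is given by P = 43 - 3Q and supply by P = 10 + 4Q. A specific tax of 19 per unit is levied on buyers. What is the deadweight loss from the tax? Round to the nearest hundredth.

25.79

Without the tax, 43 - 3Q = 10 + 4Q so Q* = 4.7143 and P* = 28.8571.
With the tax, buyers' net willingness to pay falls by 19: (43 - 19) - 3Q = 10 + 4Q, so Q_t = 2. Buyers pay P_b = 37; sellers receive P_s = P_b - 19 = 18.
The welfare triangle lost has base Q* - Q_t = 2.7143 and height t = 19, so DWL = (1/2)(2.7143)(19) = 25.7857.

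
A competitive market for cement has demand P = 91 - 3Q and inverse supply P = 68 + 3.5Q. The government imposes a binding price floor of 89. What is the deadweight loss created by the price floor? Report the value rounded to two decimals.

Without the control, 91 - 3Q = 68 + 3.5Q so Q* = 3.5385 and P* = 80.3846.
At P = 89, buyers demand (91 - 89)/3 = 0.6667 while sellers would supply more, so the quantity traded is 0.6667 at price 89.
The lost-trades triangle has base Q* - 0.6667 = 2.8718 and height equal to the gap between the curves at Q = 0.6667, which is 89 - 70.3333 = 18.6667. DWL = (1/2)(2.8718)(18.6667) = 26.8034.

26.80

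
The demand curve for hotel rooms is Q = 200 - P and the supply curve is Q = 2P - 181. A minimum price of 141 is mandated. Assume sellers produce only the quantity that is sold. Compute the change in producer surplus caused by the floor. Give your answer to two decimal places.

777.00

Rewriting demand in inverse form: P = 200 - Q.
Rewriting supply in inverse form: P = 90.5 + 0.5Q.
Free-market equilibrium: 200 - Q = 90.5 + 0.5Q gives Q* = 73, P* = 127.
At the floor price 141, quantity demanded is (200 - 141)/1 = 59; demand is the short side, so Q = 59 trades at P = 141.
PS goes from (1/2)(73)(36.5) = 1332.25 to 2109.25 (computed as (141 - 90.5)(59) - (1/2)(0.5)(59)^2), a change of 777.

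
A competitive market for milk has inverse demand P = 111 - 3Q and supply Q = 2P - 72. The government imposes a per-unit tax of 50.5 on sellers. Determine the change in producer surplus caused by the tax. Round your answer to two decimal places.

Rewriting supply in inverse form: P = 36 + 0.5Q.
Pre-tax equilibrium: 111 - 3Q = 36 + 0.5Q gives Q* = 21.4286, P* = 46.7143.
A tax on sellers shifts supply up by 50.5: 111 - 3Q = 36 + 0.5Q + 50.5, so Q_t = 7. Buyers pay P_b = 90; sellers receive P_s = P_b - 50.5 = 39.5.
PS falls from (1/2)(21.4286)(10.7143) = 114.7959 to (1/2)(7)(3.5) = 12.25, a change of -102.5459.

-102.55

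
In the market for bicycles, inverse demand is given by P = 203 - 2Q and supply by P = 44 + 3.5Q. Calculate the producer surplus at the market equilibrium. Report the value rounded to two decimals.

Set 203 - 2Q = 44 + 3.5Q, which gives 159 = 5.5Q, so Q* = 28.9091 and P* = 203 - 2(28.9091) = 145.1818.
PS is the area between P* and the supply curve from 0 to Q*: (1/2)(28.9091)(101.1818) = 1462.5372.

1462.54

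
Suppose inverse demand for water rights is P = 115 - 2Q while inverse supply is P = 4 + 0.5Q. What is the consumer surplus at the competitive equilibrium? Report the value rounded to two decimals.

1971.36

Setting demand equal to supply, 111 = 2.5Q, so Q* = 44.4 and P* = 26.2.
The demand choke price is 115, so CS = (1/2)(Q*)(115 - P*) = (1/2)(44.4)(88.8) = 1971.36.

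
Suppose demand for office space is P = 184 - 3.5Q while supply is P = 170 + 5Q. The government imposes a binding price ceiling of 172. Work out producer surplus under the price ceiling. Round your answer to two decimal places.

0.40

Without the control, 184 - 3.5Q = 170 + 5Q so Q* = 1.6471 and P* = 178.2353.
At the ceiling price 172, quantity supplied is (172 - 170)/5 = 0.4; supply is the short side, so Q = 0.4 trades at P = 172.
PS is the triangle above supply below 172: (1/2)(0.4)(172 - 170) = 0.4.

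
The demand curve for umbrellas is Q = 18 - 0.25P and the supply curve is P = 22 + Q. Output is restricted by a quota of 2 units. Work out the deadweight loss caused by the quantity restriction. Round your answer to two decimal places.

Rewriting demand in inverse form: P = 72 - 4Q.
Without the quota, 72 - 4Q = 22 + Q gives Q* = 10.
At Q = 2 the demand price is 72 - 4(2) = 64 and the supply price is 22 + (2) = 24.
DWL = (1/2)(gap between curves at 2) x (Q* - 2) = (1/2)(40)(8) = 160.

160.00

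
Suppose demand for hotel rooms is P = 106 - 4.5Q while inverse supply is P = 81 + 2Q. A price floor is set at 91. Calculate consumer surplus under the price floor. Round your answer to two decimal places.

25.00

Free-market equilibrium: 106 - 4.5Q = 81 + 2Q gives Q* = 3.8462, P* = 88.6923.
At the floor price 91, quantity demanded is (106 - 91)/4.5 = 3.3333; demand is the short side, so Q = 3.3333 trades at P = 91.
CS is the triangle under demand above 91: (1/2)(3.3333)(106 - 91) = 25.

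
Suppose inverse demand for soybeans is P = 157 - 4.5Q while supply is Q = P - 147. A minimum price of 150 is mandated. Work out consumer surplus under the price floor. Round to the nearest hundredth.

Rewriting supply in inverse form: P = 147 + Q.
Free-market equilibrium: 157 - 4.5Q = 147 + Q gives Q* = 1.8182, P* = 148.8182.
At the floor price 150, quantity demanded is (157 - 150)/4.5 = 1.5556; demand is the short side, so Q = 1.5556 trades at P = 150.
CS is the triangle under demand above 150: (1/2)(1.5556)(157 - 150) = 5.4444.

5.44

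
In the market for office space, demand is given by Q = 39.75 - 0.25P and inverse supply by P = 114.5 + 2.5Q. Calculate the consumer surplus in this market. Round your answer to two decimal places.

93.74

Rewriting demand in inverse form: P = 159 - 4Q.
Set 159 - 4Q = 114.5 + 2.5Q, which gives 44.5 = 6.5Q, so Q* = 6.8462 and P* = 159 - 4(6.8462) = 131.6154.
The demand choke price is 159, so CS = (1/2)(Q*)(159 - P*) = (1/2)(6.8462)(27.3846) = 93.7396.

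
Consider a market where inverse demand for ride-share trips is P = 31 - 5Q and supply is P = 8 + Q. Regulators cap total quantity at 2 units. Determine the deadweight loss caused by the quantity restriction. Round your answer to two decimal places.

Without the quota, 31 - 5Q = 8 + Q gives Q* = 3.8333.
At Q = 2 the demand price is 31 - 5(2) = 21 and the supply price is 8 + (2) = 10.
DWL = (1/2)(gap between curves at 2) x (Q* - 2) = (1/2)(11)(1.8333) = 10.0833.

10.08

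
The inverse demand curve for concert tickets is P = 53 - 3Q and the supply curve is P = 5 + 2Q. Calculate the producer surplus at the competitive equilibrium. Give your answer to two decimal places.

Equilibrium: 53 - 3Q = 5 + 2Q, so Q* = 9.6 and P* = 24.2.
PS is the area between P* and the supply curve from 0 to Q*: (1/2)(9.6)(19.2) = 92.16.

92.16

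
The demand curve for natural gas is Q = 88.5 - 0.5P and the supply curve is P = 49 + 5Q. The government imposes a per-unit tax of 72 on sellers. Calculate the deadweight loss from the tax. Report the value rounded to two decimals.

Rewriting demand in inverse form: P = 177 - 2Q.
Without the tax, 177 - 2Q = 49 + 5Q so Q* = 18.2857 and P* = 140.4286.
With the tax, sellers need 72 more per unit: 177 - 2Q = 49 + 5Q + 72, so Q_t = 8. Buyers pay P_b = 161; sellers receive P_s = P_b - 72 = 89.
Deadweight loss is the triangle between the curves from Q_t to Q*: (1/2)(18.2857 - 8)(72) = 370.2857.

370.29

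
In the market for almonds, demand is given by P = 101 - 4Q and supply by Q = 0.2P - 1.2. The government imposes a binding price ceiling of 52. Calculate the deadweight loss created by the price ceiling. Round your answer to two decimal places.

8.27

Rewriting supply in inverse form: P = 6 + 5Q.
Free-market equilibrium: 101 - 4Q = 6 + 5Q gives Q* = 10.5556, P* = 58.7778.
At the ceiling price 52, quantity supplied is (52 - 6)/5 = 9.2; supply is the short side, so Q = 9.2 trades at P = 52.
The lost-trades triangle has base Q* - 9.2 = 1.3556 and height equal to the gap between the curves at Q = 9.2, which is 64.2 - 52 = 12.2. DWL = (1/2)(1.3556)(12.2) = 8.2689.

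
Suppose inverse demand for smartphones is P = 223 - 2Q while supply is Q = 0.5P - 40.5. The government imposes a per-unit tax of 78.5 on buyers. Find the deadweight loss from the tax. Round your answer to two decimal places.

Rewriting supply in inverse form: P = 81 + 2Q.
Pre-tax equilibrium: 223 - 2Q = 81 + 2Q gives Q* = 35.5, P* = 152.
A tax on buyers shifts demand down by 78.5: (223 - 78.5) - 2Q = 81 + 2Q, so Q_t = 15.875. Buyers pay P_b = 191.25; sellers receive P_s = P_b - 78.5 = 112.75.
Deadweight loss is the triangle between the curves from Q_t to Q*: (1/2)(35.5 - 15.875)(78.5) = 770.2812.

770.28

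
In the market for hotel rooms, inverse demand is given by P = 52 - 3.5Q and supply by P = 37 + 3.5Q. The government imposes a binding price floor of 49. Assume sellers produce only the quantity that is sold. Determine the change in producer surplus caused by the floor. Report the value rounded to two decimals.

Without the control, 52 - 3.5Q = 37 + 3.5Q so Q* = 2.1429 and P* = 44.5.
At the floor price 49, quantity demanded is (52 - 49)/3.5 = 0.8571; demand is the short side, so Q = 0.8571 trades at P = 49.
PS goes from (1/2)(2.1429)(7.5) = 8.0357 to 9 (computed as (49 - 37)(0.8571) - (1/2)(3.5)(0.8571)^2), a change of 0.9643.

0.96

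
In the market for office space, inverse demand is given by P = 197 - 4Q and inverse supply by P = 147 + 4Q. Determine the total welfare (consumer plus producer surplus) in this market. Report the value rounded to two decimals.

156.25

Equilibrium: 197 - 4Q = 147 + 4Q, so Q* = 6.25 and P* = 172.
CS = (1/2)(6.25)(25) = 78.125 and PS = (1/2)(6.25)(25) = 78.125, so total surplus = 156.25.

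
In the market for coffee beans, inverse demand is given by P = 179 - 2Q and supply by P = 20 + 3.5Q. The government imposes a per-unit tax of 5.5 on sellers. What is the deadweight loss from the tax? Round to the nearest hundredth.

Pre-tax equilibrium: 179 - 2Q = 20 + 3.5Q gives Q* = 28.9091, P* = 121.1818.
With the tax, sellers need 5.5 more per unit: 179 - 2Q = 20 + 3.5Q + 5.5, so Q_t = 27.9091. Buyers pay P_b = 123.1818; sellers receive P_s = P_b - 5.5 = 117.6818.
The welfare triangle lost has base Q* - Q_t = 1 and height t = 5.5, so DWL = (1/2)(1)(5.5) = 2.75.

2.75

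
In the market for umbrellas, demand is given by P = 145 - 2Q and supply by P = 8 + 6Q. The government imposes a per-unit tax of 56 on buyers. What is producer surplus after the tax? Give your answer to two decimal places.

307.55

Without the tax, 145 - 2Q = 8 + 6Q so Q* = 17.125 and P* = 110.75.
With the tax, buyers' net willingness to pay falls by 56: (145 - 56) - 2Q = 8 + 6Q, so Q_t = 10.125. Buyers pay P_b = 124.75; sellers receive P_s = P_b - 56 = 68.75.
PS = (1/2)(Q_t)(P_s - 8) = (1/2)(10.125)(60.75) = 307.5469.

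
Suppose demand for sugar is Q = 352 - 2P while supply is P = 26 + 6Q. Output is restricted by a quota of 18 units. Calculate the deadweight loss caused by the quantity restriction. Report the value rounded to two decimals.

83.77

Rewriting demand in inverse form: P = 176 - 0.5Q.
Unrestricted equilibrium: Q* = (176 - 26)/(0.5 + 6) = 23.0769.
At Q = 18 the demand price is 176 - 0.5(18) = 167 and the supply price is 26 + 6(18) = 134.
Deadweight loss is the triangle between the curves from 18 to 23.0769: (1/2)(167 - 134)(23.0769 - 18) = 83.7692.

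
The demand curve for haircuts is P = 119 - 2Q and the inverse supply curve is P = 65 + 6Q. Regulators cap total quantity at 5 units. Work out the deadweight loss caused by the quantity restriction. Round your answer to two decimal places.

Without the quota, 119 - 2Q = 65 + 6Q gives Q* = 6.75.
At Q = 5 the demand price is 119 - 2(5) = 109 and the supply price is 65 + 6(5) = 95.
DWL = (1/2)(gap between curves at 5) x (Q* - 5) = (1/2)(14)(1.75) = 12.25.

12.25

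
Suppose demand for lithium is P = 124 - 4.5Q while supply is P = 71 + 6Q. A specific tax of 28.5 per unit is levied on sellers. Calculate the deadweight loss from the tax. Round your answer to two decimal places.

38.68

Pre-tax equilibrium: 124 - 4.5Q = 71 + 6Q gives Q* = 5.0476, P* = 101.2857.
With the tax, sellers need 28.5 more per unit: 124 - 4.5Q = 71 + 6Q + 28.5, so Q_t = 2.3333. Buyers pay P_b = 113.5; sellers receive P_s = P_b - 28.5 = 85.
Deadweight loss is the triangle between the curves from Q_t to Q*: (1/2)(5.0476 - 2.3333)(28.5) = 38.6786.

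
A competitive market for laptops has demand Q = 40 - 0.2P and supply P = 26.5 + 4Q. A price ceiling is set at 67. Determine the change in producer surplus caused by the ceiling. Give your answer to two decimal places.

Rewriting demand in inverse form: P = 200 - 5Q.
Free-market equilibrium: 200 - 5Q = 26.5 + 4Q gives Q* = 19.2778, P* = 103.6111.
At P = 67, sellers supply (67 - 26.5)/4 = 10.125 while buyers want more, so the quantity traded is 10.125 at price 67.
PS goes from (1/2)(19.2778)(77.1111) = 743.2654 to 205.0312 (computed as (67 - 26.5)(10.125) - (1/2)(4)(10.125)^2), a change of -538.2342.

-538.23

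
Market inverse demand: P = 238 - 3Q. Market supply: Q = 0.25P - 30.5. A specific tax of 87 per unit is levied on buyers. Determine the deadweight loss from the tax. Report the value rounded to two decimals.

540.64

Rewriting supply in inverse form: P = 122 + 4Q.
Without the tax, 238 - 3Q = 122 + 4Q so Q* = 16.5714 and P* = 188.2857.
With the tax, buyers' net willingness to pay falls by 87: (238 - 87) - 3Q = 122 + 4Q, so Q_t = 4.1429. Buyers pay P_b = 225.5714; sellers receive P_s = P_b - 87 = 138.5714.
The welfare triangle lost has base Q* - Q_t = 12.4286 and height t = 87, so DWL = (1/2)(12.4286)(87) = 540.6429.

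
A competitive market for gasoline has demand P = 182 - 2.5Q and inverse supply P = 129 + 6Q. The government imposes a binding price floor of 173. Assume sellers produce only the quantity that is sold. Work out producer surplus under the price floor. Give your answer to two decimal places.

Without the control, 182 - 2.5Q = 129 + 6Q so Q* = 6.2353 and P* = 166.4118.
At P = 173, buyers demand (182 - 173)/2.5 = 3.6 while sellers would supply more, so the quantity traded is 3.6 at price 173.
The supply price at Q = 3.6 is 150.6. PS is the trapezoid between 173 and supply over [0, 3.6]: (1/2)[(173 - 129) + (173 - 150.6)](3.6) = 119.52.

119.52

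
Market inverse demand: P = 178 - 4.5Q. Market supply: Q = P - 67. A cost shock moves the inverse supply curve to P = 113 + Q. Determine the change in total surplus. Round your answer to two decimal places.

-736.00

Rewriting supply in inverse form: P = 67 + Q.
Initial equilibrium: Q_0 = 20.1818, P_0 = 87.1818; CS_0 = (1/2)(20.1818)(90.8182) = 916.438, PS_0 = (1/2)(20.1818)(20.1818) = 203.6529.
New equilibrium: 178 - 4.5Q = 113 + Q gives Q_1 = 11.8182, P_1 = 124.8182; CS_1 = 314.2562, PS_1 = 69.8347.
Change in total surplus = (314.2562 + 69.8347) - (916.438 + 203.6529) = -736.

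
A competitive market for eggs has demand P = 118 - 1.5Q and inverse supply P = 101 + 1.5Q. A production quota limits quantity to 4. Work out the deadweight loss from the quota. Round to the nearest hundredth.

4.17

Without the quota, 118 - 1.5Q = 101 + 1.5Q gives Q* = 5.6667.
At Q = 4 the demand price is 118 - 1.5(4) = 112 and the supply price is 101 + 1.5(4) = 107.
DWL = (1/2)(gap between curves at 4) x (Q* - 4) = (1/2)(5)(1.6667) = 4.1667.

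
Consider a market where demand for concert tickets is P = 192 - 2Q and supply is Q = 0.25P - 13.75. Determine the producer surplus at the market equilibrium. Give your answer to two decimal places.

1042.72

Rewriting supply in inverse form: P = 55 + 4Q.
Set 192 - 2Q = 55 + 4Q, which gives 137 = 6Q, so Q* = 22.8333 and P* = 192 - 2(22.8333) = 146.3333.
PS is the area between P* and the supply curve from 0 to Q*: (1/2)(22.8333)(91.3333) = 1042.7222.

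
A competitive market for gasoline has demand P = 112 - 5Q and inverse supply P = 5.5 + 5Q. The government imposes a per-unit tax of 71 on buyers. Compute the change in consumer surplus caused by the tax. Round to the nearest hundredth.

-252.05

Pre-tax equilibrium: 112 - 5Q = 5.5 + 5Q gives Q* = 10.65, P* = 58.75.
With the tax, buyers' net willingness to pay falls by 71: (112 - 71) - 5Q = 5.5 + 5Q, so Q_t = 3.55. Buyers pay P_b = 94.25; sellers receive P_s = P_b - 71 = 23.25.
Consumers lose the trapezoid between P* and P_b out to Q_t plus the triangle from Q_t to Q*: change in CS = 31.5063 - 283.5562 = -252.05.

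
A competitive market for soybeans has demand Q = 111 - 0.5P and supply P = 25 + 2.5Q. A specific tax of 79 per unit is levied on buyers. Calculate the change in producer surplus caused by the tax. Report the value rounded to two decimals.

Rewriting demand in inverse form: P = 222 - 2Q.
Without the tax, 222 - 2Q = 25 + 2.5Q so Q* = 43.7778 and P* = 134.4444.
A tax on buyers shifts demand down by 79: (222 - 79) - 2Q = 25 + 2.5Q, so Q_t = 26.2222. Buyers pay P_b = 169.5556; sellers receive P_s = P_b - 79 = 90.5556.
PS falls from (1/2)(43.7778)(109.4444) = 2395.6173 to (1/2)(26.2222)(65.5556) = 859.5062, a change of -1536.1111.

-1536.11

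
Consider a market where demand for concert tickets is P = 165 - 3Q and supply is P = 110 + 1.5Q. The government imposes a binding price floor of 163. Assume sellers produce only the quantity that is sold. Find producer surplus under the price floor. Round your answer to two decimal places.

35.00

Free-market equilibrium: 165 - 3Q = 110 + 1.5Q gives Q* = 12.2222, P* = 128.3333.
At the floor price 163, quantity demanded is (165 - 163)/3 = 0.6667; demand is the short side, so Q = 0.6667 trades at P = 163.
The supply price at Q = 0.6667 is 111. PS is the trapezoid between 163 and supply over [0, 0.6667]: (1/2)[(163 - 110) + (163 - 111)](0.6667) = 35.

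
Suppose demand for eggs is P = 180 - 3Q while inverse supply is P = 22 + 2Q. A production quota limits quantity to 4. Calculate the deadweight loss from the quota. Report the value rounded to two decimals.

1904.40

Unrestricted equilibrium: Q* = (180 - 22)/(3 + 2) = 31.6.
At Q = 4 the demand price is 180 - 3(4) = 168 and the supply price is 22 + 2(4) = 30.
Deadweight loss is the triangle between the curves from 4 to 31.6: (1/2)(168 - 30)(31.6 - 4) = 1904.4.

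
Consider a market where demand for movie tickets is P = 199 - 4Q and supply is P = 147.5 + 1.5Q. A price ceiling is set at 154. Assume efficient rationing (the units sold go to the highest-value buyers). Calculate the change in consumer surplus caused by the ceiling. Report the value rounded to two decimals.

-17.91

Without the control, 199 - 4Q = 147.5 + 1.5Q so Q* = 9.3636 and P* = 161.5455.
At the ceiling price 154, quantity supplied is (154 - 147.5)/1.5 = 4.3333; supply is the short side, so Q = 4.3333 trades at P = 154.
CS goes from (1/2)(9.3636)(37.4545) = 175.3554 to 157.4444 (computed as (199 - 154)(4.3333) - (1/2)(4)(4.3333)^2), a change of -17.9109.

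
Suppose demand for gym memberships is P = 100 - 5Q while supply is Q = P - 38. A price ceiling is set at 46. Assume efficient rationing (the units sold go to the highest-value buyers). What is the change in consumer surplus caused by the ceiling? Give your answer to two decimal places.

5.06

Rewriting supply in inverse form: P = 38 + Q.
Without the control, 100 - 5Q = 38 + Q so Q* = 10.3333 and P* = 48.3333.
At P = 46, sellers supply (46 - 38)/1 = 8 while buyers want more, so the quantity traded is 8 at price 46.
CS goes from (1/2)(10.3333)(51.6667) = 266.9444 to 272 (computed as (100 - 46)(8) - (1/2)(5)(8)^2), a change of 5.0556.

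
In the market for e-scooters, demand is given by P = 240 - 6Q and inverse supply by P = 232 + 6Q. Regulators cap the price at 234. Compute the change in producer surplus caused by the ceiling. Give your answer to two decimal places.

Free-market equilibrium: 240 - 6Q = 232 + 6Q gives Q* = 0.6667, P* = 236.
At the ceiling price 234, quantity supplied is (234 - 232)/6 = 0.3333; supply is the short side, so Q = 0.3333 trades at P = 234.
PS goes from (1/2)(0.6667)(4) = 1.3333 to 0.3333 (computed as (234 - 232)(0.3333) - (1/2)(6)(0.3333)^2), a change of -1.

-1.00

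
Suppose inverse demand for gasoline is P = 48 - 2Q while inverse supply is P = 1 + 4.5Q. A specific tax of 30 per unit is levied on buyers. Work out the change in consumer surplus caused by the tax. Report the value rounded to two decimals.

Without the tax, 48 - 2Q = 1 + 4.5Q so Q* = 7.2308 and P* = 33.5385.
A tax on buyers shifts demand down by 30: (48 - 30) - 2Q = 1 + 4.5Q, so Q_t = 2.6154. Buyers pay P_b = 42.7692; sellers receive P_s = P_b - 30 = 12.7692.
CS falls from (1/2)(7.2308)(14.4615) = 52.284 to (1/2)(2.6154)(5.2308) = 6.8402, a change of -45.4438.

-45.44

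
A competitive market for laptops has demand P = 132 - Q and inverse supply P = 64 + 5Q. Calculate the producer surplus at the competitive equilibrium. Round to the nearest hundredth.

321.11

Equilibrium: 132 - Q = 64 + 5Q, so Q* = 11.3333 and P* = 120.6667.
Producer surplus is the triangle above supply below P*: (1/2)(11.3333)(120.6667 - 64) = (1/2)(11.3333)(56.6667) = 321.1111.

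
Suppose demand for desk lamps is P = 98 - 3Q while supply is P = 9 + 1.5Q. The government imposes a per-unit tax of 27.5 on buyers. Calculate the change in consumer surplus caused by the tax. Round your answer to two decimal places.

Without the tax, 98 - 3Q = 9 + 1.5Q so Q* = 19.7778 and P* = 38.6667.
With the tax, buyers' net willingness to pay falls by 27.5: (98 - 27.5) - 3Q = 9 + 1.5Q, so Q_t = 13.6667. Buyers pay P_b = 57; sellers receive P_s = P_b - 27.5 = 29.5.
Consumers lose the trapezoid between P* and P_b out to Q_t plus the triangle from Q_t to Q*: change in CS = 280.1667 - 586.7407 = -306.5741.

-306.57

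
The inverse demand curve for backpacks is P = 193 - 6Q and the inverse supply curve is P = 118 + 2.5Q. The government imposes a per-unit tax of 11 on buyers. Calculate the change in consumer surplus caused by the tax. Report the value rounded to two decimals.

-63.49

Without the tax, 193 - 6Q = 118 + 2.5Q so Q* = 8.8235 and P* = 140.0588.
With the tax, buyers' net willingness to pay falls by 11: (193 - 11) - 6Q = 118 + 2.5Q, so Q_t = 7.5294. Buyers pay P_b = 147.8235; sellers receive P_s = P_b - 11 = 136.8235.
CS falls from (1/2)(8.8235)(52.9412) = 233.564 to (1/2)(7.5294)(45.1765) = 170.0761, a change of -63.4879.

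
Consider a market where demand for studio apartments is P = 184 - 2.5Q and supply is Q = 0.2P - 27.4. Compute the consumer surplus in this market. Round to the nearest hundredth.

Rewriting supply in inverse form: P = 137 + 5Q.
Setting demand equal to supply, 47 = 7.5Q, so Q* = 6.2667 and P* = 168.3333.
Consumer surplus is the triangle under demand above P*: (1/2)(6.2667)(184 - 168.3333) = (1/2)(6.2667)(15.6667) = 49.0889.

49.09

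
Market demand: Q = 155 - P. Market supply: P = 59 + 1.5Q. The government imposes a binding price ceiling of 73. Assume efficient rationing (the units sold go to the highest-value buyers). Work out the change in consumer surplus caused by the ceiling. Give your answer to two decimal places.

-15.50

Rewriting demand in inverse form: P = 155 - Q.
Without the control, 155 - Q = 59 + 1.5Q so Q* = 38.4 and P* = 116.6.
At the ceiling price 73, quantity supplied is (73 - 59)/1.5 = 9.3333; supply is the short side, so Q = 9.3333 trades at P = 73.
CS goes from (1/2)(38.4)(38.4) = 737.28 to 721.7778 (computed as (155 - 73)(9.3333) - (1/2)(1)(9.3333)^2), a change of -15.5022.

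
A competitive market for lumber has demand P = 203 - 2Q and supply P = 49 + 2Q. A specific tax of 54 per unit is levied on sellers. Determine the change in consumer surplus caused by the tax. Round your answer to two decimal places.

-857.25

Pre-tax equilibrium: 203 - 2Q = 49 + 2Q gives Q* = 38.5, P* = 126.
A tax on sellers shifts supply up by 54: 203 - 2Q = 49 + 2Q + 54, so Q_t = 25. Buyers pay P_b = 153; sellers receive P_s = P_b - 54 = 99.
CS falls from (1/2)(38.5)(77) = 1482.25 to (1/2)(25)(50) = 625, a change of -857.25.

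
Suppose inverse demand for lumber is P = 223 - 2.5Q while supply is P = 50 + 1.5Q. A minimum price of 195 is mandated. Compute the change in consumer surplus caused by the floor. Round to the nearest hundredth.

-2181.40

Free-market equilibrium: 223 - 2.5Q = 50 + 1.5Q gives Q* = 43.25, P* = 114.875.
At P = 195, buyers demand (223 - 195)/2.5 = 11.2 while sellers would supply more, so the quantity traded is 11.2 at price 195.
CS goes from (1/2)(43.25)(108.125) = 2338.2031 to 156.8 (computed as (223 - 195)(11.2) - (1/2)(2.5)(11.2)^2), a change of -2181.4031.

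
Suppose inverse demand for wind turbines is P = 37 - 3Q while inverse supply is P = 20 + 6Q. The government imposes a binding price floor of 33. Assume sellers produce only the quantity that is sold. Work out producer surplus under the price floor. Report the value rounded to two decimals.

12.00

Free-market equilibrium: 37 - 3Q = 20 + 6Q gives Q* = 1.8889, P* = 31.3333.
At the floor price 33, quantity demanded is (37 - 33)/3 = 1.3333; demand is the short side, so Q = 1.3333 trades at P = 33.
The supply price at Q = 1.3333 is 28. PS is the trapezoid between 33 and supply over [0, 1.3333]: (1/2)[(33 - 20) + (33 - 28)](1.3333) = 12.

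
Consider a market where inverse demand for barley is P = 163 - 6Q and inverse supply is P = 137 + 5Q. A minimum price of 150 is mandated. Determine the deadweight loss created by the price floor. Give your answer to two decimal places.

0.21

Without the control, 163 - 6Q = 137 + 5Q so Q* = 2.3636 and P* = 148.8182.
At the floor price 150, quantity demanded is (163 - 150)/6 = 2.1667; demand is the short side, so Q = 2.1667 trades at P = 150.
The lost-trades triangle has base Q* - 2.1667 = 0.197 and height equal to the gap between the curves at Q = 2.1667, which is 150 - 147.8333 = 2.1667. DWL = (1/2)(0.197)(2.1667) = 0.2134.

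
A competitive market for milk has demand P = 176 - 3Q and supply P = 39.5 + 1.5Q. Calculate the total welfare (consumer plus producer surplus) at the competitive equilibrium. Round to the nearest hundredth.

2070.25

Equilibrium: 176 - 3Q = 39.5 + 1.5Q, so Q* = 30.3333 and P* = 85.
Total surplus is the full triangle between the curves from 0 to Q*: (1/2)(30.3333)(176 - 39.5) = 2070.25.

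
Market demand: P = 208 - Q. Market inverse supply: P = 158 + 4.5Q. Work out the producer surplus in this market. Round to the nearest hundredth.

185.95

Setting demand equal to supply, 50 = 5.5Q, so Q* = 9.0909 and P* = 198.9091.
PS is the area between P* and the supply curve from 0 to Q*: (1/2)(9.0909)(40.9091) = 185.9504.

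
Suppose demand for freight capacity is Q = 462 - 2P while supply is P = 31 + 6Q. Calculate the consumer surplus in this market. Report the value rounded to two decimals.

236.69

Rewriting demand in inverse form: P = 231 - 0.5Q.
Set 231 - 0.5Q = 31 + 6Q, which gives 200 = 6.5Q, so Q* = 30.7692 and P* = 231 - 0.5(30.7692) = 215.6154.
Consumer surplus is the triangle under demand above P*: (1/2)(30.7692)(231 - 215.6154) = (1/2)(30.7692)(15.3846) = 236.6864.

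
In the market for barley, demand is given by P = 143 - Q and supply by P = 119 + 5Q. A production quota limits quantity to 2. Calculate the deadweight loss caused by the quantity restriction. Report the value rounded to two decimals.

12.00

Unrestricted equilibrium: Q* = (143 - 119)/(1 + 5) = 4.
At Q = 2 the demand price is 143 - (2) = 141 and the supply price is 119 + 5(2) = 129.
Deadweight loss is the triangle between the curves from 2 to 4: (1/2)(141 - 129)(4 - 2) = 12.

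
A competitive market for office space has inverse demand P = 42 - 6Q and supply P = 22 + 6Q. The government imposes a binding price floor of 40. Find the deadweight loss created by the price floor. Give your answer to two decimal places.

Free-market equilibrium: 42 - 6Q = 22 + 6Q gives Q* = 1.6667, P* = 32.
At the floor price 40, quantity demanded is (42 - 40)/6 = 0.3333; demand is the short side, so Q = 0.3333 trades at P = 40.
The lost-trades triangle has base Q* - 0.3333 = 1.3333 and height equal to the gap between the curves at Q = 0.3333, which is 40 - 24 = 16. DWL = (1/2)(1.3333)(16) = 10.6667.

10.67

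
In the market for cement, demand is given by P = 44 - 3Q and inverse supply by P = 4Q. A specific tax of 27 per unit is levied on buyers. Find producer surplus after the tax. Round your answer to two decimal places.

Without the tax, 44 - 3Q = 4Q so Q* = 6.2857 and P* = 25.1429.
With the tax, buyers' net willingness to pay falls by 27: (44 - 27) - 3Q = 4Q, so Q_t = 2.4286. Buyers pay P_b = 36.7143; sellers receive P_s = P_b - 27 = 9.7143.
Producer surplus is the triangle above supply below P_s: (1/2)(2.4286)(9.7143 - 0) = 11.7959.

11.80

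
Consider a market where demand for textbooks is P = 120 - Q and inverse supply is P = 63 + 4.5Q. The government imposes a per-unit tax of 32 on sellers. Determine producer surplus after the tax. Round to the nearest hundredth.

46.49

Pre-tax equilibrium: 120 - Q = 63 + 4.5Q gives Q* = 10.3636, P* = 109.6364.
A tax on sellers shifts supply up by 32: 120 - Q = 63 + 4.5Q + 32, so Q_t = 4.5455. Buyers pay P_b = 115.4545; sellers receive P_s = P_b - 32 = 83.4545.
Producer surplus is the triangle above supply below P_s: (1/2)(4.5455)(83.4545 - 63) = 46.4876.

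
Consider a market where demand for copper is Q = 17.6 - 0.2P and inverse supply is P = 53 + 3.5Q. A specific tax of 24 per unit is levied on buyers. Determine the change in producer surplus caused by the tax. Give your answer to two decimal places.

Rewriting demand in inverse form: P = 88 - 5Q.
Pre-tax equilibrium: 88 - 5Q = 53 + 3.5Q gives Q* = 4.1176, P* = 67.4118.
With the tax, buyers' net willingness to pay falls by 24: (88 - 24) - 5Q = 53 + 3.5Q, so Q_t = 1.2941. Buyers pay P_b = 81.5294; sellers receive P_s = P_b - 24 = 57.5294.
Producers lose the trapezoid between P_s and P* out to Q_t plus the triangle from Q_t to Q*: change in PS = 2.9308 - 29.6713 = -26.7405.

-26.74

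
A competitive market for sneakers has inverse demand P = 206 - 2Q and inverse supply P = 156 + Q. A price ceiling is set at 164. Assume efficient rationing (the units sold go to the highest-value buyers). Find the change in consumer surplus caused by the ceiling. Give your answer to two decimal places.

-5.78

Free-market equilibrium: 206 - 2Q = 156 + Q gives Q* = 16.6667, P* = 172.6667.
At P = 164, sellers supply (164 - 156)/1 = 8 while buyers want more, so the quantity traded is 8 at price 164.
CS goes from (1/2)(16.6667)(33.3333) = 277.7778 to 272 (computed as (206 - 164)(8) - (1/2)(2)(8)^2), a change of -5.7778.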